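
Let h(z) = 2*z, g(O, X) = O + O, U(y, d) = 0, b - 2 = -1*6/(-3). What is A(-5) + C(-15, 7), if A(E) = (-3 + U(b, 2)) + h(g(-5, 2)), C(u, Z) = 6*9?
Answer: 31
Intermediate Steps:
C(u, Z) = 54
b = 4 (b = 2 - 1*6/(-3) = 2 - 6*(-⅓) = 2 + 2 = 4)
g(O, X) = 2*O
A(E) = -23 (A(E) = (-3 + 0) + 2*(2*(-5)) = -3 + 2*(-10) = -3 - 20 = -23)
A(-5) + C(-15, 7) = -23 + 54 = 31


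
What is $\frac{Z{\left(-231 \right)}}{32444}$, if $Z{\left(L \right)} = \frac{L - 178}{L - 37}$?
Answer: $\frac{409}{8694992} \approx 4.7039 \cdot 10^{-5}$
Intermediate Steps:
$Z{\left(L \right)} = \frac{-178 + L}{-37 + L}$
$\frac{Z{\left(-231 \right)}}{32444} = \frac{\frac{1}{-37 - 231} \left(-178 - 231\right)}{32444} = \frac{1}{-268} \left(-409\right) \frac{1}{32444} = \left(- \frac{1}{268}\right) \left(-409\right) \frac{1}{32444} = \frac{409}{268} \cdot \frac{1}{32444} = \frac{409}{8694992}$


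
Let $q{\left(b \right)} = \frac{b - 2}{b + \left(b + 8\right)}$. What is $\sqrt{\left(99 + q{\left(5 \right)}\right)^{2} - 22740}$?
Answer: $\frac{i \sqrt{464615}}{6} \approx 113.6 i$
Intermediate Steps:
$q{\left(b \right)} = \frac{-2 + b}{8 + 2 b}$ ($q{\left(b \right)} = \frac{-2 + b}{b + \left(8 + b\right)} = \frac{-2 + b}{8 + 2 b}$)
$\sqrt{\left(99 + q{\left(5 \right)}\right)^{2} - 22740} = \sqrt{\left(99 + \frac{-2 + 5}{2 \left(4 + 5\right)}\right)^{2} - 22740} = \sqrt{\left(99 + \frac{1}{2} \cdot \frac{1}{9} \cdot 3\right)^{2} - 22740} = \sqrt{\left(99 + \frac{1}{6}\right)^{2} - 22740} = \sqrt{\left(\frac{595}{6}\right)^{2} - 22740} = \sqrt{\frac{354025}{36} - 22740} = \sqrt{- \frac{464615}{36}} = \frac{i \sqrt{464615}}{6}$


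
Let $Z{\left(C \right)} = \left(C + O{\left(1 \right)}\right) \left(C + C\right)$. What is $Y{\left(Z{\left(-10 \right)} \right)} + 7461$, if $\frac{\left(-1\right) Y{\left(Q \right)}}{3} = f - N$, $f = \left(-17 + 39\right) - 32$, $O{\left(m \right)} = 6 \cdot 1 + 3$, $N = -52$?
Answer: $7335$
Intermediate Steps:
$O{\left(m \right)} = 9$ ($O{\left(m \right)} = 6 + 3 = 9$)
$f = -10$ ($f = 22 - 32 = -10$)
$Z{\left(C \right)} = 2 C \left(9 + C\right)$ ($Z{\left(C \right)} = \left(C + 9\right) \left(C + C\right) = \left(9 + C\right) 2 C = 2 C \left(9 + C\right)$)
$Y{\left(Q \right)} = -126$ ($Y{\left(Q \right)} = - 3 \left(-10 - -52\right) = - 3 \left(-10 + 52\right) = \left(-3\right) 42 = -126$)
$Y{\left(Z{\left(-10 \right)} \right)} + 7461 = -126 + 7461 = 7335$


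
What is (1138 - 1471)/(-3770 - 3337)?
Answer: 111/2369 ≈ 0.046855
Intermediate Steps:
(1138 - 1471)/(-3770 - 3337) = -333/(-7107) = -333*(-1/7107) = 111/2369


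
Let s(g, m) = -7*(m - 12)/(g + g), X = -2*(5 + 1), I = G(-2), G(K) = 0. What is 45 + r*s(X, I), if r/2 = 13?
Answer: -46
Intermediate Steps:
r = 26 (r = 2*13 = 26)
I = 0
X = -12 (X = -2*6 = -12)
s(g, m) = -7*(-12 + m)/(2*g)
45 + r*s(X, I) = 45 + 26*((7/2)*(12 - 1*0)/(-12)) = 45 + 26*((7/2)*(-1/12)*(12 + 0)) = 45 + 26*((7/2)*(-1/12)*12) = 45 + 26*(-7/2) = 45 - 91 = -46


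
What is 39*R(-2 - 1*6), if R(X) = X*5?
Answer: -1560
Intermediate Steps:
R(X) = 5*X
39*R(-2 - 1*6) = 39*(5*(-2 - 1*6)) = 39*(5*(-2 - 6)) = 39*(5*(-8)) = 39*(-40) = -1560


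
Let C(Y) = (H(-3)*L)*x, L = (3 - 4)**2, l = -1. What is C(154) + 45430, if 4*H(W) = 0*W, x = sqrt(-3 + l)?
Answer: 45430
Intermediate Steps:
L = 1 (L = (-1)**2 = 1)
x = 2*I (x = sqrt(-3 - 1) = sqrt(-4) = 2*I ≈ 2.0*I)
H(W) = 0 (H(W) = (0*W)/4 = (1/4)*0 = 0)
C(Y) = 0 (C(Y) = (0*1)*(2*I) = 0*(2*I) = 0)
C(154) + 45430 = 0 + 45430 = 45430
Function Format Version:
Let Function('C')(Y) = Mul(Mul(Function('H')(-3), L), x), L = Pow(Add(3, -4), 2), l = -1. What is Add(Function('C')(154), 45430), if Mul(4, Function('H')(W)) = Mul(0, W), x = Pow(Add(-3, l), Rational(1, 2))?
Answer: 45430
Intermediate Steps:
L = 1 (L = Pow(-1, 2) = 1)
x = Mul(2, I) (x = Pow(Add(-3, -1), Rational(1, 2)) = Pow(-4, Rational(1, 2)) = Mul(2, I) ≈ Mul(2.0000, I))
Function('H')(W) = 0 (Function('H')(W) = Mul(Rational(1, 4), Mul(0, W)) = Mul(Rational(1, 4), 0) = 0)
Function('C')(Y) = 0 (Function('C')(Y) = Mul(Mul(0, 1), Mul(2, I)) = Mul(0, Mul(2, I)) = 0)
Add(Function('C')(154), 45430) = Add(0, 45430) = 45430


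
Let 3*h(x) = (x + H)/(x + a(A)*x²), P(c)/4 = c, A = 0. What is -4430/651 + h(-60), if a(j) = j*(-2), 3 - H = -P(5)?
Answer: -257771/39060 ≈ -6.5994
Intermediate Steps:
P(c) = 4*c
H = 23 (H = 3 - (-1)*4*5 = 3 - (-1)*20 = 3 - 1*(-20) = 3 + 20 = 23)
a(j) = -2*j
h(x) = (23 + x)/(3*x) (h(x) = ((x + 23)/(x + (-2*0)*x²))/3 = ((23 + x)/(x + 0*x²))/3 = ((23 + x)/(x + 0))/3 = ((23 + x)/x)/3 = (23 + x)/(3*x))
-4430/651 + h(-60) = -4430/651 + (⅓)*(23 - 60)/(-60) = -4430*1/651 + (⅓)*(-1/60)*(-37) = -4430/651 + 37/180 = -257771/39060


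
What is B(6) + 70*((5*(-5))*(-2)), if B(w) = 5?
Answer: 3505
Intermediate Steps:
B(6) + 70*((5*(-5))*(-2)) = 5 + 70*((5*(-5))*(-2)) = 5 + 70*(-25*(-2)) = 5 + 70*50 = 5 + 3500 = 3505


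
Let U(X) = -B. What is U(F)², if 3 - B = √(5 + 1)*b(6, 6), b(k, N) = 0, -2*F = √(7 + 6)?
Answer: 9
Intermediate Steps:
F = -√13/2 (F = -√(7 + 6)/2 = -√13/2 ≈ -1.8028)
B = 3 (B = 3 - √(5 + 1)*0 = 3 - √6*0 = 3 - 1*0 = 3 + 0 = 3)
U(X) = -3 (U(X) = -1*3 = -3)
U(F)² = (-3)² = 9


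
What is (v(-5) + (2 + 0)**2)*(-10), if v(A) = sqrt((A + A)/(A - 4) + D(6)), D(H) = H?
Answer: -200/3 ≈ -66.667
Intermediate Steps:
v(A) = sqrt(6 + 2*A/(-4 + A)) (v(A) = sqrt((A + A)/(A - 4) + 6) = sqrt((2*A)/(-4 + A) + 6) = sqrt(2*A/(-4 + A) + 6) = sqrt(6 + 2*A/(-4 + A)))
(v(-5) + (2 + 0)**2)*(-10) = (2*sqrt(2)*sqrt((-3 - 5)/(-4 - 5)) + (2 + 0)**2)*(-10) = (2*sqrt(2)*sqrt(-8/(-9)) + 2**2)*(-10) = (2*sqrt(2)*sqrt(-1/9*(-8)) + 4)*(-10) = (2*sqrt(2)*sqrt(8/9) + 4)*(-10) = (2*sqrt(2)*(2*sqrt(2)/3) + 4)*(-10) = (8/3 + 4)*(-10) = (20/3)*(-10) = -200/3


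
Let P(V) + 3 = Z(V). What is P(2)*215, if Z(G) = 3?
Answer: 0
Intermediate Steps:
P(V) = 0 (P(V) = -3 + 3 = 0)
P(2)*215 = 0*215 = 0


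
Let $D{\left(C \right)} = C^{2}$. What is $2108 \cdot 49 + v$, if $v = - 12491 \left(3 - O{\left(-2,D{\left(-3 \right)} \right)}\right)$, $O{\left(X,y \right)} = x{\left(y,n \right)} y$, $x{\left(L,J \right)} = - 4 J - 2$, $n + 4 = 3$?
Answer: $290657$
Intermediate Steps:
$n = -1$ ($n = -4 + 3 = -1$)
$x{\left(L,J \right)} = -2 - 4 J$
$O{\left(X,y \right)} = 2 y$ ($O{\left(X,y \right)} = \left(-2 - -4\right) y = \left(-2 + 4\right) y = 2 y$)
$v = 187365$ ($v = - 12491 \left(3 - 2 \left(-3\right)^{2}\right) = - 12491 \left(3 - 2 \cdot 9\right) = - 12491 \left(3 - 18\right) = \left(-12491\right) \left(-15\right) = 187365$)
$2108 \cdot 49 + v = 2108 \cdot 49 + 187365 = 103292 + 187365 = 290657$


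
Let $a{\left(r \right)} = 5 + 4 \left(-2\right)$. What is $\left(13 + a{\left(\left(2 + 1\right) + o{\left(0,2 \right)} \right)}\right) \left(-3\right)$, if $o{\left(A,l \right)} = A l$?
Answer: $-30$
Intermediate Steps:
$a{\left(r \right)} = -3$ ($a{\left(r \right)} = 5 - 8 = -3$)
$\left(13 + a{\left(\left(2 + 1\right) + o{\left(0,2 \right)} \right)}\right) \left(-3\right) = \left(13 - 3\right) \left(-3\right) = 10 \left(-3\right) = -30$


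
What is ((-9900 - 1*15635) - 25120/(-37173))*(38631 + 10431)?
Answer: -15523011311990/12391 ≈ -1.2528e+9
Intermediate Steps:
((-9900 - 1*15635) - 25120/(-37173))*(38631 + 10431) = ((-9900 - 15635) - 25120*(-1/37173))*49062 = (-25535 + 25120/37173)*49062 = -949187435/37173*49062 = -15523011311990/12391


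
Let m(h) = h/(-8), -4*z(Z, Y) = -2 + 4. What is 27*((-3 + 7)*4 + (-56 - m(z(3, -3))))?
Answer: -17307/16 ≈ -1081.7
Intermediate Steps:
z(Z, Y) = -1/2 (z(Z, Y) = -(-2 + 4)/4 = -1/4*2 = -1/2)
m(h) = -h/8 (m(h) = h*(-1/8) = -h/8)
27*((-3 + 7)*4 + (-56 - m(z(3, -3)))) = 27*((-3 + 7)*4 + (-56 - (-1)*(-1)/(8*2))) = 27*(4*4 + (-56 - 1*1/16)) = 27*(16 + (-56 - 1/16)) = 27*(16 - 897/16) = 27*(-641/16) = -17307/16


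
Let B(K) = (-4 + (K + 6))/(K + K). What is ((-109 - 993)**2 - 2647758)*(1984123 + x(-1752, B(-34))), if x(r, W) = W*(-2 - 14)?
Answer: -48346977385902/17 ≈ -2.8439e+12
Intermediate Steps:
B(K) = (2 + K)/(2*K) (B(K) = (-4 + (6 + K))/((2*K)) = (2 + K)*(1/(2*K)) = (2 + K)/(2*K))
x(r, W) = -16*W (x(r, W) = W*(-16) = -16*W)
((-109 - 993)**2 - 2647758)*(1984123 + x(-1752, B(-34))) = ((-109 - 993)**2 - 2647758)*(1984123 - 8*(2 - 34)/(-34)) = ((-1102)**2 - 2647758)*(1984123 - 8*(-1)*(-32)/34) = (1214404 - 2647758)*(1984123 - 16*8/17) = -1433354*(1984123 - 128/17) = -1433354*33729963/17 = -48346977385902/17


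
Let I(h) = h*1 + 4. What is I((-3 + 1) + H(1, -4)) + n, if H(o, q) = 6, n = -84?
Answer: -76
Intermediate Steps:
I(h) = 4 + h (I(h) = h + 4 = 4 + h)
I((-3 + 1) + H(1, -4)) + n = (4 + ((-3 + 1) + 6)) - 84 = (4 + (-2 + 6)) - 84 = (4 + 4) - 84 = 8 - 84 = -76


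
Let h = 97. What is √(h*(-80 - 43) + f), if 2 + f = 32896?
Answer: √20963 ≈ 144.79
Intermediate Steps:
f = 32894 (f = -2 + 32896 = 32894)
√(h*(-80 - 43) + f) = √(97*(-80 - 43) + 32894) = √(97*(-123) + 32894) = √(-11931 + 32894) = √20963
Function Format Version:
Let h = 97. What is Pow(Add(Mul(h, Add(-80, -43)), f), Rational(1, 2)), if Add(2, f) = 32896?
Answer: Pow(20963, Rational(1, 2)) ≈ 144.79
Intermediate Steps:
f = 32894 (f = Add(-2, 32896) = 32894)
Pow(Add(Mul(h, Add(-80, -43)), f), Rational(1, 2)) = Pow(Add(Mul(97, Add(-80, -43)), 32894), Rational(1, 2)) = Pow(Add(Mul(97, -123), 32894), Rational(1, 2)) = Pow(Add(-11931, 32894), Rational(1, 2)) = Pow(20963, Rational(1, 2))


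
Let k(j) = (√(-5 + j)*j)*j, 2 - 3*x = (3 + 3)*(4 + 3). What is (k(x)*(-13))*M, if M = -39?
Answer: 270400*I*√165/9 ≈ 3.8593e+5*I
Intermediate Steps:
x = -40/3 (x = ⅔ - (3 + 3)*(4 + 3)/3 = ⅔ - 2*7 = ⅔ - ⅓*42 = ⅔ - 14 = -40/3 ≈ -13.333)
k(j) = j²*√(-5 + j) (k(j) = (j*√(-5 + j))*j = j²*√(-5 + j))
(k(x)*(-13))*M = (((-40/3)²*√(-5 - 40/3))*(-13))*(-39) = ((1600*√(-55/3)/9)*(-13))*(-39) = ((1600*(I*√165/3)/9)*(-13))*(-39) = ((1600*I*√165/27)*(-13))*(-39) = -20800*I*√165/27*(-39) = 270400*I*√165/9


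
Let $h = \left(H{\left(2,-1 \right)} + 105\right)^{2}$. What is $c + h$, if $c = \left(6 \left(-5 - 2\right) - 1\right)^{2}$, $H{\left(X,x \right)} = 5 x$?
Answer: $11849$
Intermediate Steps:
$h = 10000$ ($h = \left(5 \left(-1\right) + 105\right)^{2} = \left(-5 + 105\right)^{2} = 100^{2} = 10000$)
$c = 1849$ ($c = \left(6 \left(-7\right) - 1\right)^{2} = \left(-42 - 1\right)^{2} = \left(-43\right)^{2} = 1849$)
$c + h = 1849 + 10000 = 11849$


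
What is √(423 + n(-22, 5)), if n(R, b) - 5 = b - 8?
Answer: 5*√17 ≈ 20.616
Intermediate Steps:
n(R, b) = -3 + b (n(R, b) = 5 + (b - 8) = 5 + (-8 + b) = -3 + b)
√(423 + n(-22, 5)) = √(423 + (-3 + 5)) = √(423 + 2) = √425 = 5*√17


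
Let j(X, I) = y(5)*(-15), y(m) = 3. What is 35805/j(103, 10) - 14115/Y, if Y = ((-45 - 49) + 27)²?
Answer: -10757588/13467 ≈ -798.81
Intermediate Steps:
Y = 4489 (Y = (-94 + 27)² = (-67)² = 4489)
j(X, I) = -45 (j(X, I) = 3*(-15) = -45)
35805/j(103, 10) - 14115/Y = 35805/(-45) - 14115/4489 = 35805*(-1/45) - 14115*1/4489 = -2387/3 - 14115/4489 = -10757588/13467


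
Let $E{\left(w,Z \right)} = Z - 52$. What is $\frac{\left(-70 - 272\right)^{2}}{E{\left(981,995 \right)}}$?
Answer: $\frac{116964}{943} \approx 124.03$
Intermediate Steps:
$E{\left(w,Z \right)} = -52 + Z$ ($E{\left(w,Z \right)} = Z - 52 = -52 + Z$)
$\frac{\left(-70 - 272\right)^{2}}{E{\left(981,995 \right)}} = \frac{\left(-70 - 272\right)^{2}}{-52 + 995} = \frac{\left(-70 - 272\right)^{2}}{943} = \left(-342\right)^{2} \cdot \frac{1}{943} = 116964 \cdot \frac{1}{943} = \frac{116964}{943}$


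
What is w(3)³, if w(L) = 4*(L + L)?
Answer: 13824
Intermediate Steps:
w(L) = 8*L (w(L) = 4*(2*L) = 8*L)
w(3)³ = (8*3)³ = 24³ = 13824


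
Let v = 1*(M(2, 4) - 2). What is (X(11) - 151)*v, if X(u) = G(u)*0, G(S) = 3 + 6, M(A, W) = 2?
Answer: 0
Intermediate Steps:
G(S) = 9
v = 0 (v = 1*(2 - 2) = 1*0 = 0)
X(u) = 0 (X(u) = 9*0 = 0)
(X(11) - 151)*v = (0 - 151)*0 = -151*0 = 0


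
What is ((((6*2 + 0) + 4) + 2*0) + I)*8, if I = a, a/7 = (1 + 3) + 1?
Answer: 408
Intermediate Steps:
a = 35 (a = 7*((1 + 3) + 1) = 7*(4 + 1) = 7*5 = 35)
I = 35
((((6*2 + 0) + 4) + 2*0) + I)*8 = ((((6*2 + 0) + 4) + 2*0) + 35)*8 = ((((12 + 0) + 4) + 0) + 35)*8 = (((12 + 4) + 0) + 35)*8 = ((16 + 0) + 35)*8 = (16 + 35)*8 = 51*8 = 408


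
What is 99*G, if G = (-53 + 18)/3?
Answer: -1155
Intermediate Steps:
G = -35/3 (G = (⅓)*(-35) = -35/3 ≈ -11.667)
99*G = 99*(-35/3) = -1155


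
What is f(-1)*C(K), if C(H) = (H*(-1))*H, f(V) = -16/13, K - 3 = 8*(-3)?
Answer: 7056/13 ≈ 542.77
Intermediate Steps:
K = -21 (K = 3 + 8*(-3) = 3 - 24 = -21)
f(V) = -16/13 (f(V) = -16*1/13 = -16/13)
C(H) = -H² (C(H) = (-H)*H = -H²)
f(-1)*C(K) = -(-16)*(-21)²/13 = -(-16)*441/13 = -16/13*(-441) = 7056/13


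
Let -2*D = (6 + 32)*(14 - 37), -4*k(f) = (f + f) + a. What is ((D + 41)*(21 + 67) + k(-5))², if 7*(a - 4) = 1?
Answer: 1387290575889/784 ≈ 1.7695e+9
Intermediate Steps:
a = 29/7 (a = 4 + (⅐)*1 = 4 + ⅐ = 29/7 ≈ 4.1429)
k(f) = -29/28 - f/2 (k(f) = -((f + f) + 29/7)/4 = -(2*f + 29/7)/4 = -(29/7 + 2*f)/4 = -29/28 - f/2)
D = 437 (D = -(6 + 32)*(14 - 37)/2 = -19*(-23) = -½*(-874) = 437)
((D + 41)*(21 + 67) + k(-5))² = ((437 + 41)*(21 + 67) + (-29/28 - ½*(-5)))² = (478*88 + (-29/28 + 5/2))² = (42064 + 41/28)² = (1177833/28)² = 1387290575889/784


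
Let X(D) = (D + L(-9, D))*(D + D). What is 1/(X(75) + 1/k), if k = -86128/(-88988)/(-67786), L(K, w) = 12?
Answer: -10766/613521271 ≈ -1.7548e-5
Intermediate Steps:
X(D) = 2*D*(12 + D) (X(D) = (D + 12)*(D + D) = (12 + D)*(2*D) = 2*D*(12 + D))
k = -10766/754017571 (k = -86128*(-1/88988)*(-1/67786) = (21532/22247)*(-1/67786) = -10766/754017571 ≈ -1.4278e-5)
1/(X(75) + 1/k) = 1/(2*75*(12 + 75) + 1/(-10766/754017571)) = 1/(2*75*87 - 754017571/10766) = 1/(13050 - 754017571/10766) = 1/(-613521271/10766) = -10766/613521271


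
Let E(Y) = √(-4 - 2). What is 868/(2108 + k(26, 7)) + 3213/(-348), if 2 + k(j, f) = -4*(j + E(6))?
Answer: -1022774431/116234900 + 868*I*√6/1002025 ≈ -8.7992 + 0.0021219*I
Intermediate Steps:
E(Y) = I*√6 (E(Y) = √(-6) = I*√6)
k(j, f) = -2 - 4*j - 4*I*√6 (k(j, f) = -2 - 4*(j + I*√6) = -2 + (-4*j - 4*I*√6) = -2 - 4*j - 4*I*√6)
868/(2108 + k(26, 7)) + 3213/(-348) = 868/(2108 + (-2 - 4*26 - 4*I*√6)) + 3213/(-348) = 868/(2108 + (-2 - 104 - 4*I*√6)) + 3213*(-1/348) = 868/(2108 + (-106 - 4*I*√6)) - 1071/116 = 868/(2002 - 4*I*√6) - 1071/116 = -1071/116 + 868/(2002 - 4*I*√6)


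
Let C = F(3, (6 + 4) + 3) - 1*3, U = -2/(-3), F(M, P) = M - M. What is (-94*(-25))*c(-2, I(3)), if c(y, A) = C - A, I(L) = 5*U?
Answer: -44650/3 ≈ -14883.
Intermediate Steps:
F(M, P) = 0
U = ⅔ (U = -2*(-⅓) = ⅔ ≈ 0.66667)
I(L) = 10/3 (I(L) = 5*(⅔) = 10/3)
C = -3 (C = 0 - 1*3 = 0 - 3 = -3)
c(y, A) = -3 - A
(-94*(-25))*c(-2, I(3)) = (-94*(-25))*(-3 - 1*10/3) = 2350*(-3 - 10/3) = 2350*(-19/3) = -44650/3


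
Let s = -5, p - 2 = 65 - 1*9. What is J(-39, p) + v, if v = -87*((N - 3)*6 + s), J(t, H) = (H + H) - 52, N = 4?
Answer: -23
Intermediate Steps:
p = 58 (p = 2 + (65 - 1*9) = 2 + (65 - 9) = 2 + 56 = 58)
J(t, H) = -52 + 2*H (J(t, H) = 2*H - 52 = -52 + 2*H)
v = -87 (v = -87*((4 - 3)*6 - 5) = -87*(1*6 - 5) = -87*(6 - 5) = -87*1 = -87)
J(-39, p) + v = (-52 + 2*58) - 87 = (-52 + 116) - 87 = 64 - 87 = -23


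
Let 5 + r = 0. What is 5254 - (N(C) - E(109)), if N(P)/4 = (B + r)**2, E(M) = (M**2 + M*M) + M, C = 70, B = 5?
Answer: 29125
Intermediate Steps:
r = -5 (r = -5 + 0 = -5)
E(M) = M + 2*M**2 (E(M) = (M**2 + M**2) + M = 2*M**2 + M = M + 2*M**2)
N(P) = 0 (N(P) = 4*(5 - 5)**2 = 4*0**2 = 4*0 = 0)
5254 - (N(C) - E(109)) = 5254 - (0 - 109*(1 + 2*109)) = 5254 - (0 - 109*(1 + 218)) = 5254 - (0 - 109*219) = 5254 - (0 - 1*23871) = 5254 - (0 - 23871) = 5254 - 1*(-23871) = 5254 + 23871 = 29125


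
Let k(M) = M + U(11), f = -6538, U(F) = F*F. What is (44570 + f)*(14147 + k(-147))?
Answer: 537049872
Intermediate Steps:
U(F) = F²
k(M) = 121 + M (k(M) = M + 11² = M + 121 = 121 + M)
(44570 + f)*(14147 + k(-147)) = (44570 - 6538)*(14147 + (121 - 147)) = 38032*(14147 - 26) = 38032*14121 = 537049872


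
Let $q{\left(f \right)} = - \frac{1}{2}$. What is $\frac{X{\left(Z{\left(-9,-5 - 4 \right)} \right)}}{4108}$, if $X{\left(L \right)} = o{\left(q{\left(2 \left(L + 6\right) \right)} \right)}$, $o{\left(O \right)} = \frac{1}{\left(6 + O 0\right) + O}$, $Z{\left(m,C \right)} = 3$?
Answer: $\frac{1}{22594} \approx 4.426 \cdot 10^{-5}$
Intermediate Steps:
$q{\left(f \right)} = - \frac{1}{2}$ ($q{\left(f \right)} = \left(-1\right) \frac{1}{2} = - \frac{1}{2}$)
$o{\left(O \right)} = \frac{1}{6 + O}$ ($o{\left(O \right)} = \frac{1}{\left(6 + 0\right) + O} = \frac{1}{6 + O}$)
$X{\left(L \right)} = \frac{2}{11}$ ($X{\left(L \right)} = \frac{1}{6 - \frac{1}{2}} = \frac{1}{\frac{11}{2}} = \frac{2}{11}$)
$\frac{X{\left(Z{\left(-9,-5 - 4 \right)} \right)}}{4108} = \frac{2}{11 \cdot 4108} = \frac{2}{11} \cdot \frac{1}{4108} = \frac{1}{22594}$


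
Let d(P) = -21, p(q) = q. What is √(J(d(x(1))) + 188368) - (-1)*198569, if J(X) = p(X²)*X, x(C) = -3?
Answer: 198569 + √179107 ≈ 1.9899e+5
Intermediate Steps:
J(X) = X³ (J(X) = X²*X = X³)
√(J(d(x(1))) + 188368) - (-1)*198569 = √((-21)³ + 188368) - (-1)*198569 = √(-9261 + 188368) - 1*(-198569) = √179107 + 198569 = 198569 + √179107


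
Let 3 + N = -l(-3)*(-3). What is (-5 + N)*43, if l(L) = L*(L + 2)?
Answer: 43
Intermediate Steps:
l(L) = L*(2 + L)
N = 6 (N = -3 - (-3)*(2 - 3)*(-3) = -3 - (-3)*(-1)*(-3) = -3 - 1*3*(-3) = -3 - 3*(-3) = -3 + 9 = 6)
(-5 + N)*43 = (-5 + 6)*43 = 1*43 = 43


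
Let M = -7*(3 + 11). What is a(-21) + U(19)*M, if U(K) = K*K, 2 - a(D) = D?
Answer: -35355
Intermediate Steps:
a(D) = 2 - D
M = -98 (M = -7*14 = -98)
U(K) = K²
a(-21) + U(19)*M = (2 - 1*(-21)) + 19²*(-98) = (2 + 21) + 361*(-98) = 23 - 35378 = -35355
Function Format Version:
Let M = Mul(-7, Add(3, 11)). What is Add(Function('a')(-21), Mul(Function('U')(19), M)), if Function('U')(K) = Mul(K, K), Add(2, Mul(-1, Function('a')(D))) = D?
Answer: -35355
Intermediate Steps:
Function('a')(D) = Add(2, Mul(-1, D))
M = -98 (M = Mul(-7, 14) = -98)
Function('U')(K) = Pow(K, 2)
Add(Function('a')(-21), Mul(Function('U')(19), M)) = Add(Add(2, Mul(-1, -21)), Mul(Pow(19, 2), -98)) = Add(Add(2, 21), Mul(361, -98)) = Add(23, -35378) = -35355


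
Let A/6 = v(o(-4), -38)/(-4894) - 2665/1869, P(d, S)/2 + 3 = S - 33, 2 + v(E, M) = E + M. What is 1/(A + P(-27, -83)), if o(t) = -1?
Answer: -1524481/375792359 ≈ -0.0040567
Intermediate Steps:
v(E, M) = -2 + E + M (v(E, M) = -2 + (E + M) = -2 + E + M)
P(d, S) = -72 + 2*S (P(d, S) = -6 + 2*(S - 33) = -6 + 2*(-33 + S) = -6 + (-66 + 2*S) = -72 + 2*S)
A = -12965881/1524481 (A = 6*((-2 - 1 - 38)/(-4894) - 2665/1869) = 6*(-41*(-1/4894) - 2665*1/1869) = 6*(41/4894 - 2665/1869) = 6*(-12965881/9146886) = -12965881/1524481 ≈ -8.5051)
1/(A + P(-27, -83)) = 1/(-12965881/1524481 + (-72 + 2*(-83))) = 1/(-12965881/1524481 + (-72 - 166)) = 1/(-12965881/1524481 - 238) = 1/(-375792359/1524481) = -1524481/375792359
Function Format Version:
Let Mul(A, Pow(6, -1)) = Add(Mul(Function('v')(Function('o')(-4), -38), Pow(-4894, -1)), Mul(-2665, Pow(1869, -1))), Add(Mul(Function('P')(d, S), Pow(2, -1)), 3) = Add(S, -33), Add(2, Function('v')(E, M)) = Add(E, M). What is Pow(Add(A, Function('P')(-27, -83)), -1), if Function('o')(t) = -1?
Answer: Rational(-1524481, 375792359) ≈ -0.0040567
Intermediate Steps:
Function('v')(E, M) = Add(-2, E, M) (Function('v')(E, M) = Add(-2, Add(E, M)) = Add(-2, E, M))
Function('P')(d, S) = Add(-72, Mul(2, S)) (Function('P')(d, S) = Add(-6, Mul(2, Add(S, -33))) = Add(-6, Mul(2, Add(-33, S))) = Add(-6, Add(-66, Mul(2, S))) = Add(-72, Mul(2, S)))
A = Rational(-12965881, 1524481) (A = Mul(6, Add(Mul(Add(-2, -1, -38), Pow(-4894, -1)), Mul(-2665, Pow(1869, -1)))) = Mul(6, Add(Mul(-41, Rational(-1, 4894)), Mul(-2665, Rational(1, 1869)))) = Mul(6, Add(Rational(41, 4894), Rational(-2665, 1869))) = Mul(6, Rational(-12965881, 9146886)) = Rational(-12965881, 1524481) ≈ -8.5051)
Pow(Add(A, Function('P')(-27, -83)), -1) = Pow(Add(Rational(-12965881, 1524481), Add(-72, Mul(2, -83))), -1) = Pow(Add(Rational(-12965881, 1524481), Add(-72, -166)), -1) = Pow(Add(Rational(-12965881, 1524481), -238), -1) = Pow(Rational(-375792359, 1524481), -1) = Rational(-1524481, 375792359)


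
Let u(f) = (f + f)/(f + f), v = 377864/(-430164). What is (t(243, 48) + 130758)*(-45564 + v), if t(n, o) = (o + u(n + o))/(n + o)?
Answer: -186451595407553930/31294431 ≈ -5.9580e+9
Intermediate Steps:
v = -94466/107541 (v = 377864*(-1/430164) = -94466/107541 ≈ -0.87842)
u(f) = 1 (u(f) = (2*f)/((2*f)) = (2*f)*(1/(2*f)) = 1)
t(n, o) = (1 + o)/(n + o) (t(n, o) = (o + 1)/(n + o) = (1 + o)/(n + o))
(t(243, 48) + 130758)*(-45564 + v) = ((1 + 48)/(243 + 48) + 130758)*(-45564 - 94466/107541) = (49/291 + 130758)*(-4900092590/107541) = (38050627/291)*(-4900092590/107541) = -186451595407553930/31294431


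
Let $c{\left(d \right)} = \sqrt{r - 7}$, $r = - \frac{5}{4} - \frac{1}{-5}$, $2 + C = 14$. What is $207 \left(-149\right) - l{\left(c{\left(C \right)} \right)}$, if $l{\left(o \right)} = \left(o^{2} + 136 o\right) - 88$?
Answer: $- \frac{614939}{20} - \frac{68 i \sqrt{805}}{5} \approx -30747.0 - 385.87 i$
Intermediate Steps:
$C = 12$ ($C = -2 + 14 = 12$)
$r = - \frac{21}{20}$ ($r = \left(-5\right) \frac{1}{4} - - \frac{1}{5} = - \frac{5}{4} + \frac{1}{5} = - \frac{21}{20} \approx -1.05$)
$c{\left(d \right)} = \frac{i \sqrt{805}}{10}$ ($c{\left(d \right)} = \sqrt{- \frac{21}{20} - 7} = \sqrt{- \frac{161}{20}} = \frac{i \sqrt{805}}{10}$)
$l{\left(o \right)} = -88 + o^{2} + 136 o$
$207 \left(-149\right) - l{\left(c{\left(C \right)} \right)} = 207 \left(-149\right) - \left(-88 + \left(\frac{i \sqrt{805}}{10}\right)^{2} + 136 \frac{i \sqrt{805}}{10}\right) = -30843 - \left(-88 - \frac{161}{20} + \frac{68 i \sqrt{805}}{5}\right) = -30843 - \left(- \frac{1921}{20} + \frac{68 i \sqrt{805}}{5}\right) = -30843 + \left(\frac{1921}{20} - \frac{68 i \sqrt{805}}{5}\right) = - \frac{614939}{20} - \frac{68 i \sqrt{805}}{5}$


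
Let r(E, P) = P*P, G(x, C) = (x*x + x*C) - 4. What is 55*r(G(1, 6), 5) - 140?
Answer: 1235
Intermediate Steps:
G(x, C) = -4 + x² + C*x (G(x, C) = (x² + C*x) - 4 = -4 + x² + C*x)
r(E, P) = P²
55*r(G(1, 6), 5) - 140 = 55*5² - 140 = 55*25 - 140 = 1375 - 140 = 1235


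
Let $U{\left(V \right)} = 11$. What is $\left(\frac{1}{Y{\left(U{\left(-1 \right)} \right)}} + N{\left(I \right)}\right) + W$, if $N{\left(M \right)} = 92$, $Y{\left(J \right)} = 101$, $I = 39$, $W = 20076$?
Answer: $\frac{2036969}{101} \approx 20168.0$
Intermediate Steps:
$\left(\frac{1}{Y{\left(U{\left(-1 \right)} \right)}} + N{\left(I \right)}\right) + W = \left(\frac{1}{101} + 92\right) + 20076 = \frac{9293}{101} + 20076 = \frac{2036969}{101}$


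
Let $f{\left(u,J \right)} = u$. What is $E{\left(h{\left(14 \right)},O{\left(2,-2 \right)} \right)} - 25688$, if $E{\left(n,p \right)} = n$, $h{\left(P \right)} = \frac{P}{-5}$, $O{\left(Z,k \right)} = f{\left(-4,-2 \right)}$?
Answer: $- \frac{128454}{5} \approx -25691.0$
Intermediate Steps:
$O{\left(Z,k \right)} = -4$
$h{\left(P \right)} = - \frac{P}{5}$ ($h{\left(P \right)} = P \left(- \frac{1}{5}\right) = - \frac{P}{5}$)
$E{\left(h{\left(14 \right)},O{\left(2,-2 \right)} \right)} - 25688 = \left(- \frac{1}{5}\right) 14 - 25688 = - \frac{14}{5} - 25688 = - \frac{128454}{5}$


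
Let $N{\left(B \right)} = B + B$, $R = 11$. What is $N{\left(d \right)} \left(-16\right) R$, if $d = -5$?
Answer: $1760$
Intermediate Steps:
$N{\left(B \right)} = 2 B$
$N{\left(d \right)} \left(-16\right) R = 2 \left(-5\right) \left(-16\right) 11 = \left(-10\right) \left(-16\right) 11 = 160 \cdot 11 = 1760$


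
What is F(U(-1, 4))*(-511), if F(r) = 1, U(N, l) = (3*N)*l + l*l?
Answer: -511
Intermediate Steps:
U(N, l) = l² + 3*N*l (U(N, l) = 3*N*l + l² = l² + 3*N*l)
F(U(-1, 4))*(-511) = 1*(-511) = -511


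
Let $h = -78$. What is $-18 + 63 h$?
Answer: $-4932$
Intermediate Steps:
$-18 + 63 h = -18 + 63 \left(-78\right) = -18 - 4914 = -4932$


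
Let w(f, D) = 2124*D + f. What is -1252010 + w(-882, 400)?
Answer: -403292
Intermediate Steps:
w(f, D) = f + 2124*D
-1252010 + w(-882, 400) = -1252010 + (-882 + 2124*400) = -1252010 + (-882 + 849600) = -1252010 + 848718 = -403292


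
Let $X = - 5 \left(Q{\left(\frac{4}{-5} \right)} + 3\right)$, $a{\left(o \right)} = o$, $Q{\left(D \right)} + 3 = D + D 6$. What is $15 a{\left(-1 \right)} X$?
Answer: $-420$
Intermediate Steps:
$Q{\left(D \right)} = -3 + 7 D$ ($Q{\left(D \right)} = -3 + \left(D + D 6\right) = -3 + \left(D + 6 D\right) = -3 + 7 D$)
$X = 28$ ($X = - 5 \left(\left(-3 + 7 \frac{4}{-5}\right) + 3\right) = - 5 \left(\left(-3 + 7 \cdot 4 \left(- \frac{1}{5}\right)\right) + 3\right) = - 5 \left(\left(-3 + 7 \left(- \frac{4}{5}\right)\right) + 3\right) = - 5 \left(\left(-3 - \frac{28}{5}\right) + 3\right) = - 5 \left(- \frac{43}{5} + 3\right) = \left(-5\right) \left(- \frac{28}{5}\right) = 28$)
$15 a{\left(-1 \right)} X = 15 \left(-1\right) 28 = \left(-15\right) 28 = -420$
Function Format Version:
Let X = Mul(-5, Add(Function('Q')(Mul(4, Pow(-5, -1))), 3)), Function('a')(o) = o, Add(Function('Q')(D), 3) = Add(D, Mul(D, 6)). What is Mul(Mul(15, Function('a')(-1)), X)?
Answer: -420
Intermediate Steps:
Function('Q')(D) = Add(-3, Mul(7, D)) (Function('Q')(D) = Add(-3, Add(D, Mul(D, 6))) = Add(-3, Add(D, Mul(6, D))) = Add(-3, Mul(7, D)))
X = 28 (X = Mul(-5, Add(Add(-3, Mul(7, Mul(4, Pow(-5, -1)))), 3)) = Mul(-5, Add(Add(-3, Mul(7, Mul(4, Rational(-1, 5)))), 3)) = Mul(-5, Add(Add(-3, Mul(7, Rational(-4, 5))), 3)) = Mul(-5, Add(Add(-3, Rational(-28, 5)), 3)) = Mul(-5, Add(Rational(-43, 5), 3)) = Mul(-5, Rational(-28, 5)) = 28)
Mul(Mul(15, Function('a')(-1)), X) = Mul(Mul(15, -1), 28) = Mul(-15, 28) = -420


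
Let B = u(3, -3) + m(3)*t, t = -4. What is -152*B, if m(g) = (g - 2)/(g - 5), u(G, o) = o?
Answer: 152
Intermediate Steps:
m(g) = (-2 + g)/(-5 + g)
B = -1 (B = -3 + ((-2 + 3)/(-5 + 3))*(-4) = -3 + (1/(-2))*(-4) = -3 - ½*1*(-4) = -3 - ½*(-4) = -3 + 2 = -1)
-152*B = -152*(-1) = 152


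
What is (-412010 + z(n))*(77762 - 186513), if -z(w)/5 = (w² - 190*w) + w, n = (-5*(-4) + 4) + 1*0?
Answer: 42653229710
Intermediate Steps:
n = 24 (n = (20 + 4) + 0 = 24 + 0 = 24)
z(w) = -5*w² + 945*w (z(w) = -5*((w² - 190*w) + w) = -5*(w² - 189*w) = -5*w² + 945*w)
(-412010 + z(n))*(77762 - 186513) = (-412010 + 5*24*(189 - 1*24))*(77762 - 186513) = (-412010 + 5*24*(189 - 24))*(-108751) = (-412010 + 5*24*165)*(-108751) = (-412010 + 19800)*(-108751) = -392210*(-108751) = 42653229710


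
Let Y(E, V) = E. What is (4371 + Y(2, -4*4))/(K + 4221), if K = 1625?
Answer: 4373/5846 ≈ 0.74803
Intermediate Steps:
(4371 + Y(2, -4*4))/(K + 4221) = (4371 + 2)/(1625 + 4221) = 4373/5846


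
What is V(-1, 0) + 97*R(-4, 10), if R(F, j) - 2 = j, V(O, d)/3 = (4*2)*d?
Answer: 1164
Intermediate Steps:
V(O, d) = 24*d (V(O, d) = 3*((4*2)*d) = 3*(8*d) = 24*d)
R(F, j) = 2 + j
V(-1, 0) + 97*R(-4, 10) = 24*0 + 97*(2 + 10) = 0 + 97*12 = 0 + 1164 = 1164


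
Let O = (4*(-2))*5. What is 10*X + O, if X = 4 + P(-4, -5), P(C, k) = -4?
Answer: -40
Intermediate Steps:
O = -40 (O = -8*5 = -40)
X = 0 (X = 4 - 4 = 0)
10*X + O = 10*0 - 40 = 0 - 40 = -40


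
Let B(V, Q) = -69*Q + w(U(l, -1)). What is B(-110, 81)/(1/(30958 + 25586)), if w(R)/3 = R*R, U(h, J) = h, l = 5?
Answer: -311783616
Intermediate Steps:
w(R) = 3*R² (w(R) = 3*(R*R) = 3*R²)
B(V, Q) = 75 - 69*Q (B(V, Q) = -69*Q + 3*5² = -69*Q + 3*25 = -69*Q + 75 = 75 - 69*Q)
B(-110, 81)/(1/(30958 + 25586)) = (75 - 69*81)/(1/(30958 + 25586)) = (75 - 5589)/(1/56544) = -5514/1/56544 = -5514*56544 = -311783616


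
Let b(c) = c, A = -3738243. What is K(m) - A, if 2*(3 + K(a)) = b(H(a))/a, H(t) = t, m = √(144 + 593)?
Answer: 7476481/2 ≈ 3.7382e+6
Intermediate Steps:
m = √737 ≈ 27.148
K(a) = -5/2 (K(a) = -3 + (a/a)/2 = -3 + (½)*1 = -3 + ½ = -5/2)
K(m) - A = -5/2 - 1*(-3738243) = -5/2 + 3738243 = 7476481/2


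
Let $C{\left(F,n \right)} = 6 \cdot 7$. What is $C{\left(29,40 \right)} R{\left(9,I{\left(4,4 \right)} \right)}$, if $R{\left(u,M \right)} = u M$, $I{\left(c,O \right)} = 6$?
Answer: $2268$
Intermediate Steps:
$R{\left(u,M \right)} = M u$
$C{\left(F,n \right)} = 42$
$C{\left(29,40 \right)} R{\left(9,I{\left(4,4 \right)} \right)} = 42 \cdot 6 \cdot 9 = 42 \cdot 54 = 2268$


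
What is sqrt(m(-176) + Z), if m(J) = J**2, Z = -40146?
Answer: I*sqrt(9170) ≈ 95.76*I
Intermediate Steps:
sqrt(m(-176) + Z) = sqrt((-176)**2 - 40146) = sqrt(30976 - 40146) = sqrt(-9170) = I*sqrt(9170)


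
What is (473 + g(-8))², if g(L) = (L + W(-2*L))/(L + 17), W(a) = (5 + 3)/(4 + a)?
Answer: 451435009/2025 ≈ 2.2293e+5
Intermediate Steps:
W(a) = 8/(4 + a)
g(L) = (L + 8/(4 - 2*L))/(17 + L) (g(L) = (L + 8/(4 - 2*L))/(L + 17) = (L + 8/(4 - 2*L))/(17 + L))
(473 + g(-8))² = (473 + (-4 - 8*(-2 - 8))/((-2 - 8)*(17 - 8)))² = (473 + (-4 - 8*(-10))/(-10*9))² = (473 - ⅒*⅑*(-4 + 80))² = (473 - ⅒*⅑*76)² = (473 - 38/45)² = (21247/45)² = 451435009/2025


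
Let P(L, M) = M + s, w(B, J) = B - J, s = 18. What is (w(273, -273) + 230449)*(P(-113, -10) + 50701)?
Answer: 11713525455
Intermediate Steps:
P(L, M) = 18 + M (P(L, M) = M + 18 = 18 + M)
(w(273, -273) + 230449)*(P(-113, -10) + 50701) = ((273 - 1*(-273)) + 230449)*((18 - 10) + 50701) = ((273 + 273) + 230449)*(8 + 50701) = (546 + 230449)*50709 = 230995*50709 = 11713525455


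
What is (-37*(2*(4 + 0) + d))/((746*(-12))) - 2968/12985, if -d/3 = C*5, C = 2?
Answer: -50053/156660 ≈ -0.31950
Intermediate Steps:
d = -30 (d = -6*5 = -3*10 = -30)
(-37*(2*(4 + 0) + d))/((746*(-12))) - 2968/12985 = (-37*(2*(4 + 0) - 30))/((746*(-12))) - 2968/12985 = -37*(2*4 - 30)/(-8952) - 2968*1/12985 = -37*(8 - 30)*(-1/8952) - 8/35 = -37*(-22)*(-1/8952) - 8/35 = 814*(-1/8952) - 8/35 = -407/4476 - 8/35 = -50053/156660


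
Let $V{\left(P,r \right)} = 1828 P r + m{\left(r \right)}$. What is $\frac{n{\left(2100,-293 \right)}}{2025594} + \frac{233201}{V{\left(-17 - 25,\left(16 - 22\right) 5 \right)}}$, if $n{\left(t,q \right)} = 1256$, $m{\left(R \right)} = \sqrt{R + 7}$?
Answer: $\frac{547332418069475804}{5372988107234539131} - \frac{233201 i \sqrt{23}}{5305098758423} \approx 0.10187 - 2.1081 \cdot 10^{-7} i$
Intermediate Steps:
$m{\left(R \right)} = \sqrt{7 + R}$
$V{\left(P,r \right)} = \sqrt{7 + r} + 1828 P r$ ($V{\left(P,r \right)} = 1828 P r + \sqrt{7 + r} = \sqrt{7 + r} + 1828 P r$)
$\frac{n{\left(2100,-293 \right)}}{2025594} + \frac{233201}{V{\left(-17 - 25,\left(16 - 22\right) 5 \right)}} = \frac{1256}{2025594} + \frac{233201}{\sqrt{7 + \left(16 - 22\right) 5} + 1828 \left(-17 - 25\right) \left(16 - 22\right) 5} = 1256 \cdot \frac{1}{2025594} + \frac{233201}{\sqrt{7 - 30} + 1828 \left(-17 - 25\right) \left(\left(-6\right) 5\right)} = \frac{628}{1012797} + \frac{233201}{\sqrt{7 - 30} + 1828 \left(-42\right) \left(-30\right)} = \frac{628}{1012797} + \frac{233201}{\sqrt{-23} + 2303280} = \frac{628}{1012797} + \frac{233201}{i \sqrt{23} + 2303280} = \frac{628}{1012797} + \frac{233201}{2303280 + i \sqrt{23}}$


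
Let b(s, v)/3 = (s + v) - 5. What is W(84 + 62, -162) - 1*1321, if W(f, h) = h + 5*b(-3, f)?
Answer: 587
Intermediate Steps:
b(s, v) = -15 + 3*s + 3*v (b(s, v) = 3*((s + v) - 5) = 3*(-5 + s + v) = -15 + 3*s + 3*v)
W(f, h) = -120 + h + 15*f (W(f, h) = h + 5*(-15 + 3*(-3) + 3*f) = h + 5*(-15 - 9 + 3*f) = h + 5*(-24 + 3*f) = h + (-120 + 15*f) = -120 + h + 15*f)
W(84 + 62, -162) - 1*1321 = (-120 - 162 + 15*(84 + 62)) - 1*1321 = (-120 - 162 + 15*146) - 1321 = (-120 - 162 + 2190) - 1321 = 1908 - 1321 = 587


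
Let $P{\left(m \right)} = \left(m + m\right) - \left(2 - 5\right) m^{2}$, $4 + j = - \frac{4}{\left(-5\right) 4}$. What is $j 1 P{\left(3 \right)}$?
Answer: $- \frac{627}{5} \approx -125.4$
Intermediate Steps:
$j = - \frac{19}{5}$ ($j = -4 - \frac{4}{\left(-5\right) 4} = -4 - \frac{4}{-20} = -4 - - \frac{1}{5} = -4 + \frac{1}{5} = - \frac{19}{5} \approx -3.8$)
$P{\left(m \right)} = 2 m + 3 m^{2}$ ($P{\left(m \right)} = 2 m - - 3 m^{2} = 2 m + 3 m^{2}$)
$j 1 P{\left(3 \right)} = \left(- \frac{19}{5}\right) 1 \cdot 3 \left(2 + 3 \cdot 3\right) = - \frac{19 \cdot 3 \left(2 + 9\right)}{5} = - \frac{19 \cdot 3 \cdot 11}{5} = \left(- \frac{19}{5}\right) 33 = - \frac{627}{5}$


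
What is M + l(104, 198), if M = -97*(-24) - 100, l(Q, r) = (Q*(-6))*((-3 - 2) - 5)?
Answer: 8468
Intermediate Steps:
l(Q, r) = 60*Q (l(Q, r) = (-6*Q)*(-5 - 5) = -6*Q*(-10) = 60*Q)
M = 2228 (M = 2328 - 100 = 2228)
M + l(104, 198) = 2228 + 60*104 = 2228 + 6240 = 8468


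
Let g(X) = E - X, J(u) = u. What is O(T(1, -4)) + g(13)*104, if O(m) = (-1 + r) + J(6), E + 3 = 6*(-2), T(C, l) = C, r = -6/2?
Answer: -2910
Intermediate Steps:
r = -3 (r = -6*½ = -3)
E = -15 (E = -3 + 6*(-2) = -3 - 12 = -15)
g(X) = -15 - X
O(m) = 2 (O(m) = (-1 - 3) + 6 = -4 + 6 = 2)
O(T(1, -4)) + g(13)*104 = 2 + (-15 - 1*13)*104 = 2 + (-15 - 13)*104 = 2 - 28*104 = 2 - 2912 = -2910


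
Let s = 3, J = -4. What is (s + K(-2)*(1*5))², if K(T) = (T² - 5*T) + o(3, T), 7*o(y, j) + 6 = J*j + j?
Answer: 5329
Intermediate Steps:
o(y, j) = -6/7 - 3*j/7 (o(y, j) = -6/7 + (-4*j + j)/7 = -6/7 + (-3*j)/7 = -6/7 - 3*j/7)
K(T) = -6/7 + T² - 38*T/7 (K(T) = (T² - 5*T) + (-6/7 - 3*T/7) = -6/7 + T² - 38*T/7)
(s + K(-2)*(1*5))² = (3 + (-6/7 + (-2)² - 38/7*(-2))*(1*5))² = (3 + (-6/7 + 4 + 76/7)*5)² = (3 + 14*5)² = (3 + 70)² = 73² = 5329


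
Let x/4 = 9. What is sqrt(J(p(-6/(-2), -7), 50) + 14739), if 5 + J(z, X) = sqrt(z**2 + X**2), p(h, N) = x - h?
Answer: sqrt(14734 + sqrt(3589)) ≈ 121.63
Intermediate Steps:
x = 36 (x = 4*9 = 36)
p(h, N) = 36 - h
J(z, X) = -5 + sqrt(X**2 + z**2) (J(z, X) = -5 + sqrt(z**2 + X**2) = -5 + sqrt(X**2 + z**2))
sqrt(J(p(-6/(-2), -7), 50) + 14739) = sqrt((-5 + sqrt(50**2 + (36 - (-6)/(-2))**2)) + 14739) = sqrt((-5 + sqrt(2500 + (36 - (-6)*(-1)/2)**2)) + 14739) = sqrt((-5 + sqrt(2500 + (36 - 1*3)**2)) + 14739) = sqrt((-5 + sqrt(2500 + (36 - 3)**2)) + 14739) = sqrt((-5 + sqrt(2500 + 33**2)) + 14739) = sqrt((-5 + sqrt(2500 + 1089)) + 14739) = sqrt((-5 + sqrt(3589)) + 14739) = sqrt(14734 + sqrt(3589))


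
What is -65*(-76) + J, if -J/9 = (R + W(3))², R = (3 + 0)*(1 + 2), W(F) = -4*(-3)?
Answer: 971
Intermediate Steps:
W(F) = 12
R = 9 (R = 3*3 = 9)
J = -3969 (J = -9*(9 + 12)² = -9*21² = -9*441 = -3969)
-65*(-76) + J = -65*(-76) - 3969 = 4940 - 3969 = 971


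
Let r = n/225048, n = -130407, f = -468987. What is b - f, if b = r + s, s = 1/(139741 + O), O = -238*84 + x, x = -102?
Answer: 4209359174515997/8975439352 ≈ 4.6899e+5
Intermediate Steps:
O = -20094 (O = -238*84 - 102 = -19992 - 102 = -20094)
s = 1/119647 (s = 1/(139741 - 20094) = 1/119647 ≈ 8.3579e-6)
r = -43469/75016 (r = -130407/225048 = -130407*1/225048 = -43469/75016 ≈ -0.57946)
b = -5200860427/8975439352 (b = -43469/75016 + 1/119647 = -5200860427/8975439352 ≈ -0.57945)
b - f = -5200860427/8975439352 - 1*(-468987) = -5200860427/8975439352 + 468987 = 4209359174515997/8975439352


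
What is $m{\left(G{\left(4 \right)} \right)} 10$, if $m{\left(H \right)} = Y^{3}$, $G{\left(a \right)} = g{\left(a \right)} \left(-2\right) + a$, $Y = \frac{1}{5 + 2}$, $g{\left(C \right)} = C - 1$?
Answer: $\frac{10}{343} \approx 0.029155$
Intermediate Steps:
$g{\left(C \right)} = -1 + C$ ($g{\left(C \right)} = C - 1 = -1 + C$)
$Y = \frac{1}{7} \approx 0.14286$
$G{\left(a \right)} = 2 - a$ ($G{\left(a \right)} = \left(-1 + a\right) \left(-2\right) + a = \left(2 - 2 a\right) + a = 2 - a$)
$m{\left(H \right)} = \frac{1}{343}$ ($m{\left(H \right)} = \left(\frac{1}{7}\right)^{3} = \frac{1}{343}$)
$m{\left(G{\left(4 \right)} \right)} 10 = \frac{1}{343} \cdot 10 = \frac{10}{343}$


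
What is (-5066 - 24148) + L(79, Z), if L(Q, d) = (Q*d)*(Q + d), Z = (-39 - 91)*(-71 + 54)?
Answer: 399607296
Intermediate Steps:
Z = 2210 (Z = -130*(-17) = 2210)
L(Q, d) = Q*d*(Q + d)
(-5066 - 24148) + L(79, Z) = (-5066 - 24148) + 79*2210*(79 + 2210) = -29214 + 79*2210*2289 = -29214 + 399636510 = 399607296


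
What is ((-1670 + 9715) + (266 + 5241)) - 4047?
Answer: 9505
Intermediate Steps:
((-1670 + 9715) + (266 + 5241)) - 4047 = (8045 + 5507) - 4047 = 13552 - 4047 = 9505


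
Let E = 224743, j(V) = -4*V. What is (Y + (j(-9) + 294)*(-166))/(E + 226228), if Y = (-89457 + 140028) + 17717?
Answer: 13508/450971 ≈ 0.029953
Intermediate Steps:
Y = 68288 (Y = 50571 + 17717 = 68288)
(Y + (j(-9) + 294)*(-166))/(E + 226228) = (68288 + (-4*(-9) + 294)*(-166))/(224743 + 226228) = (68288 + (36 + 294)*(-166))/450971 = (68288 + 330*(-166))*(1/450971) = (68288 - 54780)*(1/450971) = 13508*(1/450971) = 13508/450971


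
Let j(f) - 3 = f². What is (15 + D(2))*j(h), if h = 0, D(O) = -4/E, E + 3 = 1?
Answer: 51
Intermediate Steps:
E = -2 (E = -3 + 1 = -2)
D(O) = 2 (D(O) = -4/(-2) = -4*(-½) = 2)
j(f) = 3 + f²
(15 + D(2))*j(h) = (15 + 2)*(3 + 0²) = 17*(3 + 0) = 17*3 = 51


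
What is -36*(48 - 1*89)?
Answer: 1476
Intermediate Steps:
-36*(48 - 1*89) = -36*(48 - 89) = -36*(-41) = 1476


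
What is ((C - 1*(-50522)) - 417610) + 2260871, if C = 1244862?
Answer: 3138645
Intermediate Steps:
((C - 1*(-50522)) - 417610) + 2260871 = ((1244862 - 1*(-50522)) - 417610) + 2260871 = ((1244862 + 50522) - 417610) + 2260871 = (1295384 - 417610) + 2260871 = 877774 + 2260871 = 3138645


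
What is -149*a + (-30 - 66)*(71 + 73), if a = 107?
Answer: -29767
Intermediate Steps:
-149*a + (-30 - 66)*(71 + 73) = -149*107 + (-30 - 66)*(71 + 73) = -15943 - 96*144 = -15943 - 13824 = -29767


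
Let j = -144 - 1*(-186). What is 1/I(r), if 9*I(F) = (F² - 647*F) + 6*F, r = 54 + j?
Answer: -3/17440 ≈ -0.00017202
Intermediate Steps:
j = 42 (j = -144 + 186 = 42)
r = 96 (r = 54 + 42 = 96)
I(F) = -641*F/9 + F²/9 (I(F) = ((F² - 647*F) + 6*F)/9 = (F² - 641*F)/9 = -641*F/9 + F²/9)
1/I(r) = 1/((⅑)*96*(-641 + 96)) = 1/((⅑)*96*(-545)) = 1/(-17440/3) = -3/17440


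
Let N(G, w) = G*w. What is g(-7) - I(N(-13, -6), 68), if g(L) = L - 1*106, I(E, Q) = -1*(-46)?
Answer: -159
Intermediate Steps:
I(E, Q) = 46
g(L) = -106 + L (g(L) = L - 106 = -106 + L)
g(-7) - I(N(-13, -6), 68) = (-106 - 7) - 1*46 = -113 - 46 = -159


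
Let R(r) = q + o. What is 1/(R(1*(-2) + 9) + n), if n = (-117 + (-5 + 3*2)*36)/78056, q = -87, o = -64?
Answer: -78056/11786537 ≈ -0.0066225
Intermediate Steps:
n = -81/78056 (n = (-117 + (-5 + 6)*36)*(1/78056) = (-117 + 1*36)*(1/78056) = (-117 + 36)*(1/78056) = -81*1/78056 = -81/78056 ≈ -0.0010377)
R(r) = -151 (R(r) = -87 - 64 = -151)
1/(R(1*(-2) + 9) + n) = 1/(-151 - 81/78056) = 1/(-11786537/78056) = -78056/11786537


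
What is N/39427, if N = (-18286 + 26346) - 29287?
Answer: -21227/39427 ≈ -0.53839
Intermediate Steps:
N = -21227 (N = 8060 - 29287 = -21227)
N/39427 = -21227/39427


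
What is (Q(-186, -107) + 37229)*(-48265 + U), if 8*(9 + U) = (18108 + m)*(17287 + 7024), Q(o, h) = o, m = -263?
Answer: 16056051385929/8 ≈ 2.0070e+12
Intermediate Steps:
U = 433829723/8 (U = -9 + ((18108 - 263)*(17287 + 7024))/8 = -9 + (17845*24311)/8 = -9 + (⅛)*433829795 = -9 + 433829795/8 = 433829723/8 ≈ 5.4229e+7)
(Q(-186, -107) + 37229)*(-48265 + U) = (-186 + 37229)*(-48265 + 433829723/8) = 37043*(433443603/8) = 16056051385929/8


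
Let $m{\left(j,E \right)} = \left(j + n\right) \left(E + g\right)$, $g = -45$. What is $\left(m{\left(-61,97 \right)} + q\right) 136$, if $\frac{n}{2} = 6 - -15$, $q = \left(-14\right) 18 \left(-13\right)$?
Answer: $311168$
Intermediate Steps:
$q = 3276$ ($q = \left(-252\right) \left(-13\right) = 3276$)
$n = 42$ ($n = 2 \left(6 - -15\right) = 2 \left(6 + 15\right) = 2 \cdot 21 = 42$)
$m{\left(j,E \right)} = \left(-45 + E\right) \left(42 + j\right)$ ($m{\left(j,E \right)} = \left(j + 42\right) \left(E - 45\right) = \left(42 + j\right) \left(-45 + E\right) = \left(-45 + E\right) \left(42 + j\right)$)
$\left(m{\left(-61,97 \right)} + q\right) 136 = \left(\left(-1890 - -2745 + 42 \cdot 97 + 97 \left(-61\right)\right) + 3276\right) 136 = \left(\left(-1890 + 2745 + 4074 - 5917\right) + 3276\right) 136 = \left(-988 + 3276\right) 136 = 2288 \cdot 136 = 311168$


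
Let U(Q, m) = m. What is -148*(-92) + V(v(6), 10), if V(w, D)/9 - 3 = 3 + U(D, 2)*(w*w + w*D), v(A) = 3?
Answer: 14372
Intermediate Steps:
V(w, D) = 54 + 18*w**2 + 18*D*w (V(w, D) = 27 + 9*(3 + 2*(w*w + w*D)) = 27 + 9*(3 + 2*(w**2 + D*w)) = 27 + 9*(3 + (2*w**2 + 2*D*w)) = 27 + 9*(3 + 2*w**2 + 2*D*w) = 27 + (27 + 18*w**2 + 18*D*w) = 54 + 18*w**2 + 18*D*w)
-148*(-92) + V(v(6), 10) = -148*(-92) + (54 + 18*3**2 + 18*10*3) = 13616 + (54 + 18*9 + 540) = 13616 + (54 + 162 + 540) = 13616 + 756 = 14372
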